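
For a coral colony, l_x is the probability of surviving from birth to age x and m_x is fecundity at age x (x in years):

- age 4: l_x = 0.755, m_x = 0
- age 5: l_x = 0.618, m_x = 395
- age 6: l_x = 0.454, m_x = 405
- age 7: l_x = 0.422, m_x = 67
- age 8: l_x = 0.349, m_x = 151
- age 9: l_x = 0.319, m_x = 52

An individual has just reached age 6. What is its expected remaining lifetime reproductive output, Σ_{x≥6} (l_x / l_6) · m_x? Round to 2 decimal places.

619.89

l_6 = 0.454. Conditional survival from age 6 to x is l_x / l_6.
  x=6: (0.454/0.454) × 405 = 405.0000
  x=7: (0.422/0.454) × 67 = 62.2775
  x=8: (0.349/0.454) × 151 = 116.0771
  x=9: (0.319/0.454) × 52 = 36.5374
Sum = 405.0000 + 62.2775 + 116.0771 + 36.5374 = 619.8921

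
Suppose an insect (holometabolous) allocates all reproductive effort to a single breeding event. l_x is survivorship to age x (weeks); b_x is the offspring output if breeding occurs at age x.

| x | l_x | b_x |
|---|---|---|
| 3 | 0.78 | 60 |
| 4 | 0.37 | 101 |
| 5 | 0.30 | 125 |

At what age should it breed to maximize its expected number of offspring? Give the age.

Expected offspring if breeding at age x = l_x × b_x:
  age 3: 0.78 × 60 = 46.800
  age 4: 0.37 × 101 = 37.370
  age 5: 0.30 × 125 = 37.500
Maximum at age 3 (46.800).

3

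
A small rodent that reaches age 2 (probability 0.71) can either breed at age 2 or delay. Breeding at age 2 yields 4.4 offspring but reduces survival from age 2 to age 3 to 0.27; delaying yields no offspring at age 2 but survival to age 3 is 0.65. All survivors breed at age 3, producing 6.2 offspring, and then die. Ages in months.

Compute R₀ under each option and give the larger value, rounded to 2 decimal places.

4.31

breed at age 2: R₀ = 0.71 × (4.4 + 0.27 × 6.2) = 0.71 × 6.0740 = 4.3125
delay to age 3: R₀ = 0.71 × (0.65 × 6.2) = 0.71 × 4.0300 = 2.8613
Higher: breed at age 2 (4.3125).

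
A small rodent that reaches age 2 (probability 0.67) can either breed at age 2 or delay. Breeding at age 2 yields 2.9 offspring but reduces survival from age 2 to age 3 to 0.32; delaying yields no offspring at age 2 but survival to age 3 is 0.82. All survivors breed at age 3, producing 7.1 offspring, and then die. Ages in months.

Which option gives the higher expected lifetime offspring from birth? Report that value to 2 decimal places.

breed at age 2: R₀ = 0.67 × (2.9 + 0.32 × 7.1) = 0.67 × 5.1720 = 3.4652
delay to age 3: R₀ = 0.67 × (0.82 × 7.1) = 0.67 × 5.8220 = 3.9007
Higher: delay to age 3 (3.9007).

3.90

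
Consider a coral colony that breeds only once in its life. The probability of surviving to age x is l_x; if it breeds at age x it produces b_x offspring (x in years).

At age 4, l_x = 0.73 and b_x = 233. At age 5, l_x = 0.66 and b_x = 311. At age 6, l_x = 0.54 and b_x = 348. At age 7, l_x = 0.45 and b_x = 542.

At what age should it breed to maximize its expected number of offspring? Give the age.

Expected offspring if breeding at age x = l_x × b_x:
  age 4: 0.73 × 233 = 170.090
  age 5: 0.66 × 311 = 205.260
  age 6: 0.54 × 348 = 187.920
  age 7: 0.45 × 542 = 243.900
Maximum at age 7 (243.900).

7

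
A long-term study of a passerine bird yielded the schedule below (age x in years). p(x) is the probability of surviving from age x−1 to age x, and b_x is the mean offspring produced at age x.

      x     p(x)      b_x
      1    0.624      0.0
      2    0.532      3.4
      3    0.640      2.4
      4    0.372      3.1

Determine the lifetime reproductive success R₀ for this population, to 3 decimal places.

1.884

Survivorship from birth: l_x = p_1·p_2·…·p_x.
  l_1 = 0.62400
  l_2 = 0.33197
  l_3 = 0.21246
  l_4 = 0.07903
R₀ = Σ l_x b_x:
  age 1: 0.62400 × 0.0 = 0.0000
  age 2: 0.33197 × 3.4 = 1.1287
  age 3: 0.21246 × 2.4 = 0.5099
  age 4: 0.07903 × 3.1 = 0.2450
R₀ = 0.0000 + 1.1287 + 0.5099 + 0.2450 = 1.8836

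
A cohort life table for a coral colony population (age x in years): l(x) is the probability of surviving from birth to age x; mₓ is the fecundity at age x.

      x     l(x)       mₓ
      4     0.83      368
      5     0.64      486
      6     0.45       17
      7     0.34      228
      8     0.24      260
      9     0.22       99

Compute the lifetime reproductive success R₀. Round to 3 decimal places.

785.830

R₀ = Σ l(x) mₓ:
  age 4: 0.83 × 368 = 305.4400
  age 5: 0.64 × 486 = 311.0400
  age 6: 0.45 × 17 = 7.6500
  age 7: 0.34 × 228 = 77.5200
  age 8: 0.24 × 260 = 62.4000
  age 9: 0.22 × 99 = 21.7800
R₀ = 305.4400 + 311.0400 + 7.6500 + 77.5200 + 62.4000 + 21.7800 = 785.8300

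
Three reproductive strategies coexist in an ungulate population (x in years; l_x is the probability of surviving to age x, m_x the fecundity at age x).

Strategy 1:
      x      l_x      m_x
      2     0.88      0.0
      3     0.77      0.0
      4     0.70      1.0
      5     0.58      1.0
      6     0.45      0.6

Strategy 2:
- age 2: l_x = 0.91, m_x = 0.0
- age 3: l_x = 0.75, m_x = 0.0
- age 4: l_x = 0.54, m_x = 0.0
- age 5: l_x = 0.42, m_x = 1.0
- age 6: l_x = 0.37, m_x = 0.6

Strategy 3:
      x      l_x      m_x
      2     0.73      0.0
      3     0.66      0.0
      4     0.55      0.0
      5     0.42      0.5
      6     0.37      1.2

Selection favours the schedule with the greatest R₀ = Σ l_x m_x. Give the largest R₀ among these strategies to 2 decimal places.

1.55

Strategy 1: R₀ = 0.88×0.0 + 0.77×0.0 + 0.70×1.0 + 0.58×1.0 + 0.45×0.6 = 1.5500
Strategy 2: R₀ = 0.91×0.0 + 0.75×0.0 + 0.54×0.0 + 0.42×1.0 + 0.37×0.6 = 0.6420
Strategy 3: R₀ = 0.73×0.0 + 0.66×0.0 + 0.55×0.0 + 0.42×0.5 + 0.37×1.2 = 0.6540
Highest R₀: strategy 1 with 1.5500.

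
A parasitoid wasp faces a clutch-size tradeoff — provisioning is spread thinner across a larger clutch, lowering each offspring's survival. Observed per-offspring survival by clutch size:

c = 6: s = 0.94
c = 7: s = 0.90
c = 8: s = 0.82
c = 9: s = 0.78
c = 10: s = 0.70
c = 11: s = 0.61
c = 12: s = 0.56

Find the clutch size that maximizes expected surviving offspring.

Expected surviving offspring = c × s(c):
  c=6: 6 × 0.94 = 5.640
  c=7: 7 × 0.90 = 6.300
  c=8: 8 × 0.82 = 6.560
  c=9: 9 × 0.78 = 7.020
  c=10: 10 × 0.70 = 7.000
  c=11: 11 × 0.61 = 6.710
  c=12: 12 × 0.56 = 6.720
Maximum at c = 9 (7.020 surviving offspring).

9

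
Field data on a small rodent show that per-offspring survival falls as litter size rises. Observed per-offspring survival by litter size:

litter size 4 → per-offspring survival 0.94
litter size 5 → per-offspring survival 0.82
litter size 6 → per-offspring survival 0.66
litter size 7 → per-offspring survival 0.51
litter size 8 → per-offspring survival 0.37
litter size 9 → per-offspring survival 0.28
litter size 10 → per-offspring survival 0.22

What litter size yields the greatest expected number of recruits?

Expected recruits = c × s(c):
  c=4: 4 × 0.94 = 3.760
  c=5: 5 × 0.82 = 4.100
  c=6: 6 × 0.66 = 3.960
  c=7: 7 × 0.51 = 3.570
  c=8: 8 × 0.37 = 2.960
  c=9: 9 × 0.28 = 2.520
  c=10: 10 × 0.22 = 2.200
Maximum at c = 5 (4.100 recruits).

5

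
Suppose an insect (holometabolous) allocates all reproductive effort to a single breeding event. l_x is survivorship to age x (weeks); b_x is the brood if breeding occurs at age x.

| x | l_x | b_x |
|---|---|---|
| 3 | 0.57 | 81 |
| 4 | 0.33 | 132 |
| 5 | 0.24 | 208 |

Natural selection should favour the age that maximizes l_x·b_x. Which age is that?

5

Expected offspring if breeding at age x = l_x × b_x:
  age 3: 0.57 × 81 = 46.170
  age 4: 0.33 × 132 = 43.560
  age 5: 0.24 × 208 = 49.920
Maximum at age 5 (49.920).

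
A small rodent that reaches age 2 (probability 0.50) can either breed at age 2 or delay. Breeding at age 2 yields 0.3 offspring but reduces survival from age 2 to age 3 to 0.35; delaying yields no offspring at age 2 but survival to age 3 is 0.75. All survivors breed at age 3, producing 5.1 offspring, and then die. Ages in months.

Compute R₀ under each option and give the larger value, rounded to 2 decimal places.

1.91

breed at age 2: R₀ = 0.50 × (0.3 + 0.35 × 5.1) = 0.50 × 2.0850 = 1.0425
delay to age 3: R₀ = 0.50 × (0.75 × 5.1) = 0.50 × 3.8250 = 1.9125
Higher: delay to age 3 (1.9125).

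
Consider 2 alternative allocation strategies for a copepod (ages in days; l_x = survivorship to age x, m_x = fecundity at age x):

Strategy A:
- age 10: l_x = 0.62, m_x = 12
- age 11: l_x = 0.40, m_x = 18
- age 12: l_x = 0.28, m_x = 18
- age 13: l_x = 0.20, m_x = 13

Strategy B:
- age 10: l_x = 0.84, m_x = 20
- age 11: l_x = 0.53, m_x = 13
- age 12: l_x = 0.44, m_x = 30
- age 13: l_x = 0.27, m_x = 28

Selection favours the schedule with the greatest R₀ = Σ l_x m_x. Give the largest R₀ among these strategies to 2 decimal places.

44.45

Strategy A: R₀ = 0.62×12 + 0.40×18 + 0.28×18 + 0.20×13 = 22.2800
Strategy B: R₀ = 0.84×20 + 0.53×13 + 0.44×30 + 0.27×28 = 44.4500
Highest R₀: strategy B with 44.4500.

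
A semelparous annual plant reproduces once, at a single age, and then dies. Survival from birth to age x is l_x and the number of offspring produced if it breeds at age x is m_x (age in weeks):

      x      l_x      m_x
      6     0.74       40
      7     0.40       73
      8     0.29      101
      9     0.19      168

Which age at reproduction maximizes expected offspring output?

Expected offspring if breeding at age x = l_x × m_x:
  age 6: 0.74 × 40 = 29.600
  age 7: 0.40 × 73 = 29.200
  age 8: 0.29 × 101 = 29.290
  age 9: 0.19 × 168 = 31.920
Maximum at age 9 (31.920).

9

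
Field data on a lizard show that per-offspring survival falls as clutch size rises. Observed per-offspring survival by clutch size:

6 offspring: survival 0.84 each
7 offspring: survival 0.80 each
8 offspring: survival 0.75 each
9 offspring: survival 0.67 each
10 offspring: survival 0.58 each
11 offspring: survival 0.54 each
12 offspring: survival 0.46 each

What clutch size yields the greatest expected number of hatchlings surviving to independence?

Expected hatchlings surviving to independence = c × s(c):
  c=6: 6 × 0.84 = 5.040
  c=7: 7 × 0.80 = 5.600
  c=8: 8 × 0.75 = 6.000
  c=9: 9 × 0.67 = 6.030
  c=10: 10 × 0.58 = 5.800
  c=11: 11 × 0.54 = 5.940
  c=12: 12 × 0.46 = 5.520
Maximum at c = 9 (6.030 hatchlings surviving to independence).

9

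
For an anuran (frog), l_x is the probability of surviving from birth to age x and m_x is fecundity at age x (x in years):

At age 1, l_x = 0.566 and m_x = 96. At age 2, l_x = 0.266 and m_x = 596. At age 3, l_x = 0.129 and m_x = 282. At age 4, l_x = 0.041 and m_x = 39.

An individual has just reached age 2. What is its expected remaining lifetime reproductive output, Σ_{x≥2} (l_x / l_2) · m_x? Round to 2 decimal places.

738.77

l_2 = 0.266. Conditional survival from age 2 to x is l_x / l_2.
  x=2: (0.266/0.266) × 596 = 596.0000
  x=3: (0.129/0.266) × 282 = 136.7594
  x=4: (0.041/0.266) × 39 = 6.0113
Sum = 596.0000 + 136.7594 + 6.0113 = 738.7707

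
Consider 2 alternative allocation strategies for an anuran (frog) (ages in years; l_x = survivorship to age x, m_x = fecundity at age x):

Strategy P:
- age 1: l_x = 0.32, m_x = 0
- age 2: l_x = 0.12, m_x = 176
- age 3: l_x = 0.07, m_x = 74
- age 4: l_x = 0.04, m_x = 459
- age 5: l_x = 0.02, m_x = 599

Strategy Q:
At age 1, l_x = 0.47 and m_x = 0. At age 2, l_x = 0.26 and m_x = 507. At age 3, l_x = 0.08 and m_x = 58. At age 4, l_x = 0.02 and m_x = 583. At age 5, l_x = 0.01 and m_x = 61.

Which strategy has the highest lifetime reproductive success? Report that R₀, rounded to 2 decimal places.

148.73

Strategy P: R₀ = 0.32×0 + 0.12×176 + 0.07×74 + 0.04×459 + 0.02×599 = 56.6400
Strategy Q: R₀ = 0.47×0 + 0.26×507 + 0.08×58 + 0.02×583 + 0.01×61 = 148.7300
Highest R₀: strategy Q with 148.7300.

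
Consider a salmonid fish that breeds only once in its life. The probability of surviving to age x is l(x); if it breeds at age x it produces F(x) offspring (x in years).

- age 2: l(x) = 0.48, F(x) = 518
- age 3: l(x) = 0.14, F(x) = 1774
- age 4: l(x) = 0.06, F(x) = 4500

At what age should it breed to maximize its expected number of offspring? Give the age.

Expected offspring if breeding at age x = l(x) × F(x):
  age 2: 0.48 × 518 = 248.640
  age 3: 0.14 × 1774 = 248.360
  age 4: 0.06 × 4500 = 270.000
Maximum at age 4 (270.000).

4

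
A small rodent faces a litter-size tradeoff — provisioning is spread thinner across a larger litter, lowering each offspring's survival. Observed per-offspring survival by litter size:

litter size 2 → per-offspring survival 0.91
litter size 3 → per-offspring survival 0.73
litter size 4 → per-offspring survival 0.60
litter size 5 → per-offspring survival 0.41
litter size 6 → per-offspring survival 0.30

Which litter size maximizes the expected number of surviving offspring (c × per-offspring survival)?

Expected surviving offspring = c × s(c):
  c=2: 2 × 0.91 = 1.820
  c=3: 3 × 0.73 = 2.190
  c=4: 4 × 0.60 = 2.400
  c=5: 5 × 0.41 = 2.050
  c=6: 6 × 0.30 = 1.800
Maximum at c = 4 (2.400 surviving offspring).

4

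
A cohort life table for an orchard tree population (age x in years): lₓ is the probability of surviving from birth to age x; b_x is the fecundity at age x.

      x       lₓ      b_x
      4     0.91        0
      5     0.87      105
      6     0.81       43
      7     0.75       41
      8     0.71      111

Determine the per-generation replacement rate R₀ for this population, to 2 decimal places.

235.74

R₀ = Σ lₓ b_x:
  age 4: 0.91 × 0 = 0.0000
  age 5: 0.87 × 105 = 91.3500
  age 6: 0.81 × 43 = 34.8300
  age 7: 0.75 × 41 = 30.7500
  age 8: 0.71 × 111 = 78.8100
R₀ = 0.0000 + 91.3500 + 34.8300 + 30.7500 + 78.8100 = 235.7400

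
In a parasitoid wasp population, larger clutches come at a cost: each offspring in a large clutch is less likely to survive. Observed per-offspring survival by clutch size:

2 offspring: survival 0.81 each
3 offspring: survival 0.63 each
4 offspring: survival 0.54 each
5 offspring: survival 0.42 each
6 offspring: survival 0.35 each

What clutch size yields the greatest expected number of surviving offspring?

Expected surviving offspring = c × s(c):
  c=2: 2 × 0.81 = 1.620
  c=3: 3 × 0.63 = 1.890
  c=4: 4 × 0.54 = 2.160
  c=5: 5 × 0.42 = 2.100
  c=6: 6 × 0.35 = 2.100
Maximum at c = 4 (2.160 surviving offspring).

4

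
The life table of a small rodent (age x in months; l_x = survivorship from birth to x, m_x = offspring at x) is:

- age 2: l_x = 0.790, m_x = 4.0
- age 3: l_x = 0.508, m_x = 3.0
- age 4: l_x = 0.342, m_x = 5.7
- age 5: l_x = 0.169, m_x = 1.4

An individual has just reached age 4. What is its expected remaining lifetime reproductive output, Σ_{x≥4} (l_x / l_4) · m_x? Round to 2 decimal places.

6.39

l_4 = 0.342. Conditional survival from age 4 to x is l_x / l_4.
  x=4: (0.342/0.342) × 5.7 = 5.7000
  x=5: (0.169/0.342) × 1.4 = 0.6918
Sum = 5.7000 + 0.6918 = 6.3918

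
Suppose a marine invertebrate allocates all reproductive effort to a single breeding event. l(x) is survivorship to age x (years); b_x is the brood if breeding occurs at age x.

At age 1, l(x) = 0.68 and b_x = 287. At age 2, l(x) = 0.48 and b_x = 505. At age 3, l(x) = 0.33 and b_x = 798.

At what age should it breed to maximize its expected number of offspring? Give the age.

Expected offspring if breeding at age x = l(x) × b_x:
  age 1: 0.68 × 287 = 195.160
  age 2: 0.48 × 505 = 242.400
  age 3: 0.33 × 798 = 263.340
Maximum at age 3 (263.340).

3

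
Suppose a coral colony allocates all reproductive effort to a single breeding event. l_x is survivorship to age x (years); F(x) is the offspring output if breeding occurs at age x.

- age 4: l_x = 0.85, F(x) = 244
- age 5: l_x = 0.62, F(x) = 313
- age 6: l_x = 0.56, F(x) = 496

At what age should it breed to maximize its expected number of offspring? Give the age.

Expected offspring if breeding at age x = l_x × F(x):
  age 4: 0.85 × 244 = 207.400
  age 5: 0.62 × 313 = 194.060
  age 6: 0.56 × 496 = 277.760
Maximum at age 6 (277.760).

6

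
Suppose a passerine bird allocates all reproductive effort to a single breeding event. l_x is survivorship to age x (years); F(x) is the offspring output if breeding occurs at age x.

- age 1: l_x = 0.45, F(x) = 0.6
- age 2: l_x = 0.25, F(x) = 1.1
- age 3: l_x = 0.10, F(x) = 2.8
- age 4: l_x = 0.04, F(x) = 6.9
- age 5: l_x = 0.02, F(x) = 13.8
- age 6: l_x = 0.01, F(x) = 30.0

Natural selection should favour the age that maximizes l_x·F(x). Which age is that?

6

Expected offspring if breeding at age x = l_x × F(x):
  age 1: 0.45 × 0.6 = 0.270
  age 2: 0.25 × 1.1 = 0.275
  age 3: 0.10 × 2.8 = 0.280
  age 4: 0.04 × 6.9 = 0.276
  age 5: 0.02 × 13.8 = 0.276
  age 6: 0.01 × 30.0 = 0.300
Maximum at age 6 (0.300).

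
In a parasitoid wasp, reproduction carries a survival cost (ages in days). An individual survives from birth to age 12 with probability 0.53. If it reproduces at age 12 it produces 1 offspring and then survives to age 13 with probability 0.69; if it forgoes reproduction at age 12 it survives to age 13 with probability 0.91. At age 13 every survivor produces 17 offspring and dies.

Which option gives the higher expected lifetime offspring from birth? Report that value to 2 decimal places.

breed at age 12: R₀ = 0.53 × (1 + 0.69 × 17) = 0.53 × 12.7300 = 6.7469
delay to age 13: R₀ = 0.53 × (0.91 × 17) = 0.53 × 15.4700 = 8.1991
Higher: delay to age 13 (8.1991).

8.20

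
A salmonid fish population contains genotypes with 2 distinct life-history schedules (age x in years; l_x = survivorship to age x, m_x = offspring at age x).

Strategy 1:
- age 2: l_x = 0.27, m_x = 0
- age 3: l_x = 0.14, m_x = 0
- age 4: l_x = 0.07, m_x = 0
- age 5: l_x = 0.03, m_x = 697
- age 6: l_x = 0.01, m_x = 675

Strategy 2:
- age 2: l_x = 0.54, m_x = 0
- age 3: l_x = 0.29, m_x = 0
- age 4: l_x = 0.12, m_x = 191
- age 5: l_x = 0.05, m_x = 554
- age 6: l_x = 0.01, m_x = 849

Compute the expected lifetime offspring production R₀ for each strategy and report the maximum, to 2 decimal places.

59.11

Strategy 1: R₀ = 0.27×0 + 0.14×0 + 0.07×0 + 0.03×697 + 0.01×675 = 27.6600
Strategy 2: R₀ = 0.54×0 + 0.29×0 + 0.12×191 + 0.05×554 + 0.01×849 = 59.1100
Highest R₀: strategy 2 with 59.1100.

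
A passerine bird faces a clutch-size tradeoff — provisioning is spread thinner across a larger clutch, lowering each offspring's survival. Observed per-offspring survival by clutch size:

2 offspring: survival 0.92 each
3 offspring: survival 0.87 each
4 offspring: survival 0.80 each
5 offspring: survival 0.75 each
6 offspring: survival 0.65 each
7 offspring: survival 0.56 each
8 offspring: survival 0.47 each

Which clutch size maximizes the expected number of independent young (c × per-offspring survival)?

7

Expected independent young = c × s(c):
  c=2: 2 × 0.92 = 1.840
  c=3: 3 × 0.87 = 2.610
  c=4: 4 × 0.80 = 3.200
  c=5: 5 × 0.75 = 3.750
  c=6: 6 × 0.65 = 3.900
  c=7: 7 × 0.56 = 3.920
  c=8: 8 × 0.47 = 3.760
Maximum at c = 7 (3.920 independent young).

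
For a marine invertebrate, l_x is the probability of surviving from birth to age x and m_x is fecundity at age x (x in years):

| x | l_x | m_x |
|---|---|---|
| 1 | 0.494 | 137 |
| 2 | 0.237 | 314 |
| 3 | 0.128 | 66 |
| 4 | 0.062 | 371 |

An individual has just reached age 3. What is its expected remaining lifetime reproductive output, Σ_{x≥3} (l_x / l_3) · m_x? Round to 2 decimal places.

245.70

l_3 = 0.128. Conditional survival from age 3 to x is l_x / l_3.
  x=3: (0.128/0.128) × 66 = 66.0000
  x=4: (0.062/0.128) × 371 = 179.7031
Sum = 66.0000 + 179.7031 = 245.7031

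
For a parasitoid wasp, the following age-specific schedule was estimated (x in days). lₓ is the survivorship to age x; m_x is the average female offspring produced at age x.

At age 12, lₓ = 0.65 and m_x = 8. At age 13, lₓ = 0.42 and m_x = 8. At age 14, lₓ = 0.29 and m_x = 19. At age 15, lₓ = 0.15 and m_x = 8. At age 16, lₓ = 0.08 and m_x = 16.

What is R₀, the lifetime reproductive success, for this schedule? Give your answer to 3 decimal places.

R₀ = Σ lₓ m_x:
  age 12: 0.65 × 8 = 5.2000
  age 13: 0.42 × 8 = 3.3600
  age 14: 0.29 × 19 = 5.5100
  age 15: 0.15 × 8 = 1.2000
  age 16: 0.08 × 16 = 1.2800
R₀ = 5.2000 + 3.3600 + 5.5100 + 1.2000 + 1.2800 = 16.5500

16.550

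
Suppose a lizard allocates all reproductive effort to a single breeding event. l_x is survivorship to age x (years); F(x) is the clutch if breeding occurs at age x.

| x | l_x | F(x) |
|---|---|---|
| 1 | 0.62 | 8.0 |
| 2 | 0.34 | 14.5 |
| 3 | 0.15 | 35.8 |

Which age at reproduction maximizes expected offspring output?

3

Expected offspring if breeding at age x = l_x × F(x):
  age 1: 0.62 × 8.0 = 4.960
  age 2: 0.34 × 14.5 = 4.930
  age 3: 0.15 × 35.8 = 5.370
Maximum at age 3 (5.370).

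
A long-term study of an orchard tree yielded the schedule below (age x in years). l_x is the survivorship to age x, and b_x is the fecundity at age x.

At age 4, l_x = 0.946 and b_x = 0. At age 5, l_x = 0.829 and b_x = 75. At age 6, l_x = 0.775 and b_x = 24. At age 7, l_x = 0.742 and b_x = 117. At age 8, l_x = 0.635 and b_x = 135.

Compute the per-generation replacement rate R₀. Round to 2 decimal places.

R₀ = Σ l_x b_x:
  age 4: 0.946 × 0 = 0.0000
  age 5: 0.829 × 75 = 62.1750
  age 6: 0.775 × 24 = 18.6000
  age 7: 0.742 × 117 = 86.8140
  age 8: 0.635 × 135 = 85.7250
R₀ = 0.0000 + 62.1750 + 18.6000 + 86.8140 + 85.7250 = 253.3140

253.31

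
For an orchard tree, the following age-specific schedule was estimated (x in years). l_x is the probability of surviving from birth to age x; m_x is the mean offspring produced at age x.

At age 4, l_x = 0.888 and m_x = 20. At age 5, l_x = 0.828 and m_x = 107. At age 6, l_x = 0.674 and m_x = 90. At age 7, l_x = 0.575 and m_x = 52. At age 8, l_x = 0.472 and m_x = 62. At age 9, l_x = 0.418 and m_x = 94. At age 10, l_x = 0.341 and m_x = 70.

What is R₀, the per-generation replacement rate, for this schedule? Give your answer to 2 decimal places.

289.34

R₀ = Σ l_x m_x:
  age 4: 0.888 × 20 = 17.7600
  age 5: 0.828 × 107 = 88.5960
  age 6: 0.674 × 90 = 60.6600
  age 7: 0.575 × 52 = 29.9000
  age 8: 0.472 × 62 = 29.2640
  age 9: 0.418 × 94 = 39.2920
  age 10: 0.341 × 70 = 23.8700
R₀ = 17.7600 + 88.5960 + 60.6600 + 29.9000 + 29.2640 + 39.2920 + 23.8700 = 289.3420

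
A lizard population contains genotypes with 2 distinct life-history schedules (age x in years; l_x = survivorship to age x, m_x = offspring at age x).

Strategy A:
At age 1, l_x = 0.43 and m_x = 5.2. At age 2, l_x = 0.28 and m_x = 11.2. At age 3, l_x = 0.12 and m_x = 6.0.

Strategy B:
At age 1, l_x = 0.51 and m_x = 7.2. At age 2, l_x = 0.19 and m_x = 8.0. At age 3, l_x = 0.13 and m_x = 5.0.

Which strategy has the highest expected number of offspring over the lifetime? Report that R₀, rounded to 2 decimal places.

6.09

Strategy A: R₀ = 0.43×5.2 + 0.28×11.2 + 0.12×6.0 = 6.0920
Strategy B: R₀ = 0.51×7.2 + 0.19×8.0 + 0.13×5.0 = 5.8420
Highest R₀: strategy A with 6.0920.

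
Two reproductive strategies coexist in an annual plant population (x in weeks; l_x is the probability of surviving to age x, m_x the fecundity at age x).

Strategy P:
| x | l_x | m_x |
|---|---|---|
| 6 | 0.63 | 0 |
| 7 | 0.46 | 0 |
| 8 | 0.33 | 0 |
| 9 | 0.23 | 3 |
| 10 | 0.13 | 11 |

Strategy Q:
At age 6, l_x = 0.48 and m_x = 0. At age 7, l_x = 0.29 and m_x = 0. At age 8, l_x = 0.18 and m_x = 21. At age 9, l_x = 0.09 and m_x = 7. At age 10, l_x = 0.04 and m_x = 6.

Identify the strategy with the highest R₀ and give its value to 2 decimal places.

4.65

Strategy P: R₀ = 0.63×0 + 0.46×0 + 0.33×0 + 0.23×3 + 0.13×11 = 2.1200
Strategy Q: R₀ = 0.48×0 + 0.29×0 + 0.18×21 + 0.09×7 + 0.04×6 = 4.6500
Highest R₀: strategy Q with 4.6500.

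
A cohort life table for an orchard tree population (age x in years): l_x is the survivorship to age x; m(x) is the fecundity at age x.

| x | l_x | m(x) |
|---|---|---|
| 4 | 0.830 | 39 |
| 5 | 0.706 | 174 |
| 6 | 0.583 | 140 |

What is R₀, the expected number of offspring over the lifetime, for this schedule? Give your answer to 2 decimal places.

R₀ = Σ l_x m(x):
  age 4: 0.830 × 39 = 32.3700
  age 5: 0.706 × 174 = 122.8440
  age 6: 0.583 × 140 = 81.6200
R₀ = 32.3700 + 122.8440 + 81.6200 = 236.8340

236.83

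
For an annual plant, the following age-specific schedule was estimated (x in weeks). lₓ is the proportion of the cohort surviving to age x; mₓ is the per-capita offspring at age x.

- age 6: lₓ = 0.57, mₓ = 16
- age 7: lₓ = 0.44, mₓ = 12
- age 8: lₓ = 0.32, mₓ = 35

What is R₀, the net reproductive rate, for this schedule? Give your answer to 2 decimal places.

25.60

R₀ = Σ lₓ mₓ:
  age 6: 0.57 × 16 = 9.1200
  age 7: 0.44 × 12 = 5.2800
  age 8: 0.32 × 35 = 11.2000
R₀ = 9.1200 + 5.2800 + 11.2000 = 25.6000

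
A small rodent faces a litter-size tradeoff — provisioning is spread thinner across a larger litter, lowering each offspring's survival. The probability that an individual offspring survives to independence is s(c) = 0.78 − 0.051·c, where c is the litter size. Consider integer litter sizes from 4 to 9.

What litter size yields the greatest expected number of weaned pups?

Expected weaned pups = c × s(c):
  c=4: 4 × 0.576 = 2.304
  c=5: 5 × 0.525 = 2.625
  c=6: 6 × 0.474 = 2.844
  c=7: 7 × 0.423 = 2.961
  c=8: 8 × 0.372 = 2.976
  c=9: 9 × 0.321 = 2.889
Maximum at c = 8 (2.976 weaned pups).

8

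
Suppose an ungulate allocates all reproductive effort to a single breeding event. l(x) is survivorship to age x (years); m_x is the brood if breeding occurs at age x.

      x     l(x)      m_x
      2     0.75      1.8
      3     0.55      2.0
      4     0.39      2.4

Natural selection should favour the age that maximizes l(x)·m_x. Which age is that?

2

Expected offspring if breeding at age x = l(x) × m_x:
  age 2: 0.75 × 1.8 = 1.350
  age 3: 0.55 × 2.0 = 1.100
  age 4: 0.39 × 2.4 = 0.936
Maximum at age 2 (1.350).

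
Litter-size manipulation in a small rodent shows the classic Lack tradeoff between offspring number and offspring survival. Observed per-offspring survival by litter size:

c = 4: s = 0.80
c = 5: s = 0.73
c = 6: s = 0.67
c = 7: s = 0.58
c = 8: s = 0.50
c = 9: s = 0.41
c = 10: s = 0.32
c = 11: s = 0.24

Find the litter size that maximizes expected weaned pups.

Expected weaned pups = c × s(c):
  c=4: 4 × 0.80 = 3.200
  c=5: 5 × 0.73 = 3.650
  c=6: 6 × 0.67 = 4.020
  c=7: 7 × 0.58 = 4.060
  c=8: 8 × 0.50 = 4.000
  c=9: 9 × 0.41 = 3.690
  c=10: 10 × 0.32 = 3.200
  c=11: 11 × 0.24 = 2.640
Maximum at c = 7 (4.060 weaned pups).

7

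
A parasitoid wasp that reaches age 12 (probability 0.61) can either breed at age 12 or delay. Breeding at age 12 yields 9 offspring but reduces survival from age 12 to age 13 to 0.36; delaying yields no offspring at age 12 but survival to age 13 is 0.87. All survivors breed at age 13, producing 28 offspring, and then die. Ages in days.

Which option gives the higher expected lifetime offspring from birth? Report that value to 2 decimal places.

14.86

breed at age 12: R₀ = 0.61 × (9 + 0.36 × 28) = 0.61 × 19.0800 = 11.6388
delay to age 13: R₀ = 0.61 × (0.87 × 28) = 0.61 × 24.3600 = 14.8596
Higher: delay to age 13 (14.8596).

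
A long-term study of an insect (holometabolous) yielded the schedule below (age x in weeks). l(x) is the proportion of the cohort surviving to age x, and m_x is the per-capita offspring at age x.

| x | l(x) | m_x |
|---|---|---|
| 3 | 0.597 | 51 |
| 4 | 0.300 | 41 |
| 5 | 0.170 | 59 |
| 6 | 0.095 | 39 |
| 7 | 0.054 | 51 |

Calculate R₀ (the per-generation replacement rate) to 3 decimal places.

59.236

R₀ = Σ l(x) m_x:
  age 3: 0.597 × 51 = 30.4470
  age 4: 0.300 × 41 = 12.3000
  age 5: 0.170 × 59 = 10.0300
  age 6: 0.095 × 39 = 3.7050
  age 7: 0.054 × 51 = 2.7540
R₀ = 30.4470 + 12.3000 + 10.0300 + 3.7050 + 2.7540 = 59.2360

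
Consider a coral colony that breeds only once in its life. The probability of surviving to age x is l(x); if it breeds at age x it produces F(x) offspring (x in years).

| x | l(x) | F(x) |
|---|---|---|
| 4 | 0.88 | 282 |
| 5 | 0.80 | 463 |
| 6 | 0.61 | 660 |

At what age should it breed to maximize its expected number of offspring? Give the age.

Expected offspring if breeding at age x = l(x) × F(x):
  age 4: 0.88 × 282 = 248.160
  age 5: 0.80 × 463 = 370.400
  age 6: 0.61 × 660 = 402.600
Maximum at age 6 (402.600).

6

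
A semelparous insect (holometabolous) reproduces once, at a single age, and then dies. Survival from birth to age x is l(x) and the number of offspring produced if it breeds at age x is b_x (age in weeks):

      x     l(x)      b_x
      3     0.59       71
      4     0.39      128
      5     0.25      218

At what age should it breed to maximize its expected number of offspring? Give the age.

5

Expected offspring if breeding at age x = l(x) × b_x:
  age 3: 0.59 × 71 = 41.890
  age 4: 0.39 × 128 = 49.920
  age 5: 0.25 × 218 = 54.500
Maximum at age 5 (54.500).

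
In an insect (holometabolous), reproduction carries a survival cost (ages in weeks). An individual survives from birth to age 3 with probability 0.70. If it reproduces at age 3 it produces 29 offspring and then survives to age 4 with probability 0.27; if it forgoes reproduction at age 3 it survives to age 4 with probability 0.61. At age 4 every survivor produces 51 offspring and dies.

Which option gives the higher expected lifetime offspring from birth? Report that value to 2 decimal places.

29.94

breed at age 3: R₀ = 0.70 × (29 + 0.27 × 51) = 0.70 × 42.7700 = 29.9390
delay to age 4: R₀ = 0.70 × (0.61 × 51) = 0.70 × 31.1100 = 21.7770
Higher: breed at age 3 (29.9390).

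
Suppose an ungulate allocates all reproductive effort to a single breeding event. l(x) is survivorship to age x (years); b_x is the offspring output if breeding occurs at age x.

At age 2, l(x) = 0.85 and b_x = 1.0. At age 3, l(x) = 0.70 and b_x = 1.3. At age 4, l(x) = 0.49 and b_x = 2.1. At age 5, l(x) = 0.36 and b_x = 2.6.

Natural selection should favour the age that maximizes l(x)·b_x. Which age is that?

Expected offspring if breeding at age x = l(x) × b_x:
  age 2: 0.85 × 1.0 = 0.850
  age 3: 0.70 × 1.3 = 0.910
  age 4: 0.49 × 2.1 = 1.029
  age 5: 0.36 × 2.6 = 0.936
Maximum at age 4 (1.029).

4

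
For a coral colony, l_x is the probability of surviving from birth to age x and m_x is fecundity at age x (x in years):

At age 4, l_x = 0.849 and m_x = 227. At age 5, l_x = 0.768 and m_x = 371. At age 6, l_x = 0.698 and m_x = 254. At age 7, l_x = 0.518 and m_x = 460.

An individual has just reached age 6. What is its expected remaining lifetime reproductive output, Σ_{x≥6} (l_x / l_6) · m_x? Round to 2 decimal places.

l_6 = 0.698. Conditional survival from age 6 to x is l_x / l_6.
  x=6: (0.698/0.698) × 254 = 254.0000
  x=7: (0.518/0.698) × 460 = 341.3754
Sum = 254.0000 + 341.3754 = 595.3754

595.38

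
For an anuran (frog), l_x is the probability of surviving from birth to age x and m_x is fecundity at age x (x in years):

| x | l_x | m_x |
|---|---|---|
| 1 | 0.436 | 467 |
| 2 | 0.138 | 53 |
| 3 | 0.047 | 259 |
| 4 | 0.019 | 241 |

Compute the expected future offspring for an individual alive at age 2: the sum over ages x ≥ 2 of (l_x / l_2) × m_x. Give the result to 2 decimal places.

174.39

l_2 = 0.138. Conditional survival from age 2 to x is l_x / l_2.
  x=2: (0.138/0.138) × 53 = 53.0000
  x=3: (0.047/0.138) × 259 = 88.2101
  x=4: (0.019/0.138) × 241 = 33.1812
Sum = 53.0000 + 88.2101 + 33.1812 = 174.3913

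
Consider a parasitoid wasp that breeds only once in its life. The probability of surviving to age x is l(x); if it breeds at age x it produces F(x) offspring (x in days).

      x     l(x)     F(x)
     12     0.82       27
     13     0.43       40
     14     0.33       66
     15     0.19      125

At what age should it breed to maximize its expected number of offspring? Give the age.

15

Expected offspring if breeding at age x = l(x) × F(x):
  age 12: 0.82 × 27 = 22.140
  age 13: 0.43 × 40 = 17.200
  age 14: 0.33 × 66 = 21.780
  age 15: 0.19 × 125 = 23.750
Maximum at age 15 (23.750).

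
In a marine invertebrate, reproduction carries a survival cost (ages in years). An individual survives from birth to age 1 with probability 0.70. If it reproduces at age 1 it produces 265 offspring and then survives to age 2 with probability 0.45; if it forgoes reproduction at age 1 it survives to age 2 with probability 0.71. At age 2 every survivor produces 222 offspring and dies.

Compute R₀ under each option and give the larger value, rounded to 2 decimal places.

255.43

breed at age 1: R₀ = 0.70 × (265 + 0.45 × 222) = 0.70 × 364.9000 = 255.4300
delay to age 2: R₀ = 0.70 × (0.71 × 222) = 0.70 × 157.6200 = 110.3340
Higher: breed at age 1 (255.4300).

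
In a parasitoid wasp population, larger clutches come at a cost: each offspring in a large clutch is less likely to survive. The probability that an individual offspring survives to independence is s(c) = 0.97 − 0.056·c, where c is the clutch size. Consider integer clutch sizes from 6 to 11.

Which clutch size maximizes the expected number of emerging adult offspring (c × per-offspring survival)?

9

Expected emerging adult offspring = c × s(c):
  c=6: 6 × 0.634 = 3.804
  c=7: 7 × 0.578 = 4.046
  c=8: 8 × 0.522 = 4.176
  c=9: 9 × 0.466 = 4.194
  c=10: 10 × 0.410 = 4.100
  c=11: 11 × 0.354 = 3.894
Maximum at c = 9 (4.194 emerging adult offspring).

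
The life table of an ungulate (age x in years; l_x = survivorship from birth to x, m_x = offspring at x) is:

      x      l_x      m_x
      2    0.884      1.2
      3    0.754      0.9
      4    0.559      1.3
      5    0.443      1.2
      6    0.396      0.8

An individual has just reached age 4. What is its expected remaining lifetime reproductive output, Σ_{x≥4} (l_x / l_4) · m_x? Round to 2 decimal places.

2.82

l_4 = 0.559. Conditional survival from age 4 to x is l_x / l_4.
  x=4: (0.559/0.559) × 1.3 = 1.3000
  x=5: (0.443/0.559) × 1.2 = 0.9510
  x=6: (0.396/0.559) × 0.8 = 0.5667
Sum = 1.3000 + 0.9510 + 0.5667 = 2.8177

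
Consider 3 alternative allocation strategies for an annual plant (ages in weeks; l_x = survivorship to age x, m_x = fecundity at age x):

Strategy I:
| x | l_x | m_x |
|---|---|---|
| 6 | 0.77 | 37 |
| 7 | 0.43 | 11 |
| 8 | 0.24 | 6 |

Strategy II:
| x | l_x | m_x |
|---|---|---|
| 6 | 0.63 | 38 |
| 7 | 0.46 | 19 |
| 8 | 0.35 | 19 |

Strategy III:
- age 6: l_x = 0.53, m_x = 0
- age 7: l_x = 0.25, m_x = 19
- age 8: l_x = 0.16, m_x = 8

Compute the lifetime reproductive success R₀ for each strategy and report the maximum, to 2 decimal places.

39.33

Strategy I: R₀ = 0.77×37 + 0.43×11 + 0.24×6 = 34.6600
Strategy II: R₀ = 0.63×38 + 0.46×19 + 0.35×19 = 39.3300
Strategy III: R₀ = 0.53×0 + 0.25×19 + 0.16×8 = 6.0300
Highest R₀: strategy II with 39.3300.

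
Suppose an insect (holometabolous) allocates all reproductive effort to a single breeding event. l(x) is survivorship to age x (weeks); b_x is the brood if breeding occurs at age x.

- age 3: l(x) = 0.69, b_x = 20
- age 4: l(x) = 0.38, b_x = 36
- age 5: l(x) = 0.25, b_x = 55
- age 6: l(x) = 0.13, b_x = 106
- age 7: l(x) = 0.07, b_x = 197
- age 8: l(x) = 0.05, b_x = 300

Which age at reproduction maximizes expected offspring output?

8

Expected offspring if breeding at age x = l(x) × b_x:
  age 3: 0.69 × 20 = 13.800
  age 4: 0.38 × 36 = 13.680
  age 5: 0.25 × 55 = 13.750
  age 6: 0.13 × 106 = 13.780
  age 7: 0.07 × 197 = 13.790
  age 8: 0.05 × 300 = 15.000
Maximum at age 8 (15.000).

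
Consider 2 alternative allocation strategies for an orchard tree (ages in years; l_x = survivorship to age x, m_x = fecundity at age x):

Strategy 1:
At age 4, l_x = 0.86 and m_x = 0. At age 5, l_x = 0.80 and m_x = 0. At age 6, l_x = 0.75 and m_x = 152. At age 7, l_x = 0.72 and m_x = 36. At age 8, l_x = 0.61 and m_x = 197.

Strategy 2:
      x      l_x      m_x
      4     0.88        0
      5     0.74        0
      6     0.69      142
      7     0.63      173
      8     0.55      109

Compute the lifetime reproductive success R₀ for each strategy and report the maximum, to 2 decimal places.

266.92

Strategy 1: R₀ = 0.86×0 + 0.80×0 + 0.75×152 + 0.72×36 + 0.61×197 = 260.0900
Strategy 2: R₀ = 0.88×0 + 0.74×0 + 0.69×142 + 0.63×173 + 0.55×109 = 266.9200
Highest R₀: strategy 2 with 266.9200.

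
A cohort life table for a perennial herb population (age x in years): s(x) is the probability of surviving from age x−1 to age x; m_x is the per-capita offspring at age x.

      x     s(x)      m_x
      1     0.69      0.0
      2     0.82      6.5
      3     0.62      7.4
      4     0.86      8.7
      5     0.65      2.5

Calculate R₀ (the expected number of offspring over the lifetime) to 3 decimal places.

Survivorship from birth: l_x = s_1·s_2·…·s_x.
  l_1 = 0.69000
  l_2 = 0.56580
  l_3 = 0.35080
  l_4 = 0.30168
  l_5 = 0.19609
R₀ = Σ l_x m_x:
  age 1: 0.69000 × 0.0 = 0.0000
  age 2: 0.56580 × 6.5 = 3.6777
  age 3: 0.35080 × 7.4 = 2.5959
  age 4: 0.30168 × 8.7 = 2.6246
  age 5: 0.19609 × 2.5 = 0.4902
R₀ = 0.0000 + 3.6777 + 2.5959 + 2.6246 + 0.4902 = 9.3885

9.388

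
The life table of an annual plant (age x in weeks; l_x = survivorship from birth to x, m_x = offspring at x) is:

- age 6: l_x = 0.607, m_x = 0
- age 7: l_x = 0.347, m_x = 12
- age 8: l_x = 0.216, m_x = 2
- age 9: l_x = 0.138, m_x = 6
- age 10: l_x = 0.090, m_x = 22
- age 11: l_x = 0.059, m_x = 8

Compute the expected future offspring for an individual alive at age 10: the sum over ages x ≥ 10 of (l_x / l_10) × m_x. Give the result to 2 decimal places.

l_10 = 0.090. Conditional survival from age 10 to x is l_x / l_10.
  x=10: (0.090/0.090) × 22 = 22.0000
  x=11: (0.059/0.090) × 8 = 5.2444
Sum = 22.0000 + 5.2444 = 27.2444

27.24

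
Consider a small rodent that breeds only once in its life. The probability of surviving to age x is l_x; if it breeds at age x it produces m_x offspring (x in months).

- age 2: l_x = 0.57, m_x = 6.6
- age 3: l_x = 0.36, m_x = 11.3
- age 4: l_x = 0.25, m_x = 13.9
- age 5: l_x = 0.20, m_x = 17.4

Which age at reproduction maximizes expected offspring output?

3

Expected offspring if breeding at age x = l_x × m_x:
  age 2: 0.57 × 6.6 = 3.762
  age 3: 0.36 × 11.3 = 4.068
  age 4: 0.25 × 13.9 = 3.475
  age 5: 0.20 × 17.4 = 3.480
Maximum at age 3 (4.068).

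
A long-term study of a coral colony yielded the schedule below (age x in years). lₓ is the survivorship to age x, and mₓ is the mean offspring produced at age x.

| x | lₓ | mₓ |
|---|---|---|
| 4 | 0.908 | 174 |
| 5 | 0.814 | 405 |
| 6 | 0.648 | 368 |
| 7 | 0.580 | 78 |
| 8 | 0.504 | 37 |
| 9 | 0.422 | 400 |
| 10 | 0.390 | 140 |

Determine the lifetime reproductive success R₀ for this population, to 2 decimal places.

1013.41

R₀ = Σ lₓ mₓ:
  age 4: 0.908 × 174 = 157.9920
  age 5: 0.814 × 405 = 329.6700
  age 6: 0.648 × 368 = 238.4640
  age 7: 0.580 × 78 = 45.2400
  age 8: 0.504 × 37 = 18.6480
  age 9: 0.422 × 400 = 168.8000
  age 10: 0.390 × 140 = 54.6000
R₀ = 157.9920 + 329.6700 + 238.4640 + 45.2400 + 18.6480 + 168.8000 + 54.6000 = 1013.4140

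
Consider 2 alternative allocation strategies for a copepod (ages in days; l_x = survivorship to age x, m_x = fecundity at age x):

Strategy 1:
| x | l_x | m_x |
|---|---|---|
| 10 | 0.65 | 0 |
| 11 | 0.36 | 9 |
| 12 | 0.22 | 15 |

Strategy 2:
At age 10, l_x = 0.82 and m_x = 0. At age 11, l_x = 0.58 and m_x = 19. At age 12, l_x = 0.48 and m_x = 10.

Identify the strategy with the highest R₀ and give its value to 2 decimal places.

15.82

Strategy 1: R₀ = 0.65×0 + 0.36×9 + 0.22×15 = 6.5400
Strategy 2: R₀ = 0.82×0 + 0.58×19 + 0.48×10 = 15.8200
Highest R₀: strategy 2 with 15.8200.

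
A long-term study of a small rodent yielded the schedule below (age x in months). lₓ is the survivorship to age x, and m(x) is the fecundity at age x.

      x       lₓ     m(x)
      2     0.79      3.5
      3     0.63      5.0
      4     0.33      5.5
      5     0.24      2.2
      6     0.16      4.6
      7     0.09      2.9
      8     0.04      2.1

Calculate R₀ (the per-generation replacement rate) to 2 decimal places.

9.34

R₀ = Σ lₓ m(x):
  age 2: 0.79 × 3.5 = 2.7650
  age 3: 0.63 × 5.0 = 3.1500
  age 4: 0.33 × 5.5 = 1.8150
  age 5: 0.24 × 2.2 = 0.5280
  age 6: 0.16 × 4.6 = 0.7360
  age 7: 0.09 × 2.9 = 0.2610
  age 8: 0.04 × 2.1 = 0.0840
R₀ = 2.7650 + 3.1500 + 1.8150 + 0.5280 + 0.7360 + 0.2610 + 0.0840 = 9.3390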